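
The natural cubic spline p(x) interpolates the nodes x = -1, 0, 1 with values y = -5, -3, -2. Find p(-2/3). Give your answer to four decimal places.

-4.2593

Let M_i = p''(x_i). Step sizes h_i = 1, 1; slopes of the chords Δ_i = (y_(i+1) - y_i)/h_i = 2, 1.
  1·M_0 + 4·M_1 + 1·M_2 = 6(Δ_1 - Δ_0) = -6
Natural end conditions: M_0 = M_2 = 0.
Solving the tridiagonal system: M_0 = 0, M_1 = -3/2, M_2 = 0.
On [-1, 0], p(x) = -5 + 9/4·(x + 1) + 0·(x + 1)² - 1/4·(x + 1)³.
With (x + 1) = 1/3: p(-2/3) = -115/27.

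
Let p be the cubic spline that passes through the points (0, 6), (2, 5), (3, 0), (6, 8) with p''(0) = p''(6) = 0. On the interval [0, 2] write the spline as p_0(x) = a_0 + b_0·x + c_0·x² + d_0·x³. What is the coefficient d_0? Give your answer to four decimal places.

Let m_i = p''(x_i). Step sizes h_i = 2, 1, 3; slopes of the chords Δ_i = (y_(i+1) - y_i)/h_i = -1/2, -5, 8/3.
  2·m_0 + 6·m_1 + 1·m_2 = 6(Δ_1 - Δ_0) = -27
  1·m_1 + 8·m_2 + 3·m_3 = 6(Δ_2 - Δ_1) = 46
Natural end conditions: m_0 = m_3 = 0.
Solving: m_0 = 0, m_1 = -262/47, m_2 = 303/47, m_3 = 0.
On [0, 2], with p_0(x) = a_0 + b_0·x + c_0·x² + d_0·x³: c_0 = m_0/2 = 0, d_0 = (m_1 - m_0)/(6h_0) = -131/282, b_0 = Δ_0 - h_0(2m_0 + m_1)/6 = 383/282.

-0.4645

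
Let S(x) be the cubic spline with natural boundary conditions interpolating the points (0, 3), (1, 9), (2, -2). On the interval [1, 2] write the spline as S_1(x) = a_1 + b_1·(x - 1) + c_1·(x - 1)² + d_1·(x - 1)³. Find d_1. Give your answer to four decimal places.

Let M_i = S''(x_i). Step sizes h_i = 1, 1; slopes of the chords Δ_i = (y_(i+1) - y_i)/h_i = 6, -11.
  1·M_0 + 4·M_1 + 1·M_2 = 6(Δ_1 - Δ_0) = -102
Natural end conditions: M_0 = M_2 = 0.
Solving the tridiagonal system: M_0 = 0, M_1 = -51/2, M_2 = 0.
On [1, 2], with S_1(x) = a_1 + b_1·(x - 1) + c_1·(x - 1)² + d_1·(x - 1)³: c_1 = M_1/2 = -51/4, d_1 = (M_2 - M_1)/(6h_1) = 17/4, b_1 = Δ_1 - h_1(2M_1 + M_2)/6 = -5/2.

4.2500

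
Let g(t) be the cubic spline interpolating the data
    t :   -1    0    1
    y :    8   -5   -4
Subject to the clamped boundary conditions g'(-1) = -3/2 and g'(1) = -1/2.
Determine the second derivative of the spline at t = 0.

With σ_i denoting the second derivative at x_i, h_i = 1, 1, and Δ_i = (y_(i+1) − y_i)/h_i = -13, 1:
  1·σ_0 + 4·σ_1 + 1·σ_2 = 6(Δ_1 - Δ_0) = 84
Clamped end conditions give two more equations: 2h_0·σ_0 + h_0·σ_1 = 6(Δ_0 - g'(-1)) = -69 and h_1·σ_1 + 2h_1·σ_2 = 6(g'(1) - Δ_1) = -9.
Forward elimination and back-substitution give σ_0 = -55, σ_1 = 41, σ_2 = -25.

41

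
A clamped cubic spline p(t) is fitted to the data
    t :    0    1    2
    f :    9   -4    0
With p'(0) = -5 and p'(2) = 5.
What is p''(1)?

With m_i denoting the second derivative at x_i, h_i = 1, 1, and Δ_i = (y_(i+1) − y_i)/h_i = -13, 4:
  1·m_0 + 4·m_1 + 1·m_2 = 6(Δ_1 - Δ_0) = 102
Clamped end conditions give two more equations: 2h_0·m_0 + h_0·m_1 = 6(Δ_0 - p'(0)) = -48 and h_1·m_1 + 2h_1·m_2 = 6(p'(2) - Δ_1) = 6.
Solving the tridiagonal system: m_0 = -89/2, m_1 = 41, m_2 = -35/2.

41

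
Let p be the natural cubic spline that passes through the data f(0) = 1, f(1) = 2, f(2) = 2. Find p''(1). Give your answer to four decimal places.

Write m_i for p''(x_i). With h_i = 1, 1 and divided differences Δ_i = 1, 0, the continuity of p' gives the tridiagonal system
  1·m_0 + 4·m_1 + 1·m_2 = 6(Δ_1 - Δ_0) = -6
Natural end conditions: m_0 = m_2 = 0.
Solving: m_0 = 0, m_1 = -3/2, m_2 = 0.

-1.5000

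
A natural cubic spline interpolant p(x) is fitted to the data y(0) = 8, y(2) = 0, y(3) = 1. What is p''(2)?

5

Write σ_i for p''(x_i). With h_i = 2, 1 and divided differences Δ_i = -4, 1, the continuity of p' gives the tridiagonal system
  2·σ_0 + 6·σ_1 + 1·σ_2 = 6(Δ_1 - Δ_0) = 30
Natural end conditions: σ_0 = σ_2 = 0.
Solving: σ_0 = 0, σ_1 = 5, σ_2 = 0.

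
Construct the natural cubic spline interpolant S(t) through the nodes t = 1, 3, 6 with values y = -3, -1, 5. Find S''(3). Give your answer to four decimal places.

Write σ_i for S''(x_i). With h_i = 2, 3 and divided differences Δ_i = 1, 2, the continuity of S' gives the tridiagonal system
  2·σ_0 + 10·σ_1 + 3·σ_2 = 6(Δ_1 - Δ_0) = 6
Natural end conditions: σ_0 = σ_2 = 0.
Forward elimination and back-substitution give σ_0 = 0, σ_1 = 3/5, σ_2 = 0.

0.6000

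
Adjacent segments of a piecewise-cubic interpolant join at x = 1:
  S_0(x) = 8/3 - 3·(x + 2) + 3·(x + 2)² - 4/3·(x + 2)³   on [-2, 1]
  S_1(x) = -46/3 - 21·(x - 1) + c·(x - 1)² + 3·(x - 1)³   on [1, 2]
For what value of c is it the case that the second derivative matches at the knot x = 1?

-9

S_0''(x) = 6 - 8·(x + 2), so S_0''(1) = -18. On the right, S_1''(1) = 2c, so c = -9.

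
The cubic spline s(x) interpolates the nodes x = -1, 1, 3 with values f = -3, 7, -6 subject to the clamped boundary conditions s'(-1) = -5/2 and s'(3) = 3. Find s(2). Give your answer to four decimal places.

-0.5625

Let M_i = s''(x_i). Step sizes h_i = 2, 2; slopes of the chords Δ_i = (y_(i+1) - y_i)/h_i = 5, -13/2.
  2·M_0 + 8·M_1 + 2·M_2 = 6(Δ_1 - Δ_0) = -69
Clamped end conditions give two more equations: 2h_0·M_0 + h_0·M_1 = 6(Δ_0 - s'(-1)) = 45 and h_1·M_1 + 2h_1·M_2 = 6(s'(3) - Δ_1) = 57.
Solving the tridiagonal system: M_0 = 85/4, M_1 = -20, M_2 = 97/4.
On [1, 3], s(x) = 7 - 5/4·(x - 1) - 10·(x - 1)² + 59/16·(x - 1)³.
With (x - 1) = 1: s(2) = -9/16.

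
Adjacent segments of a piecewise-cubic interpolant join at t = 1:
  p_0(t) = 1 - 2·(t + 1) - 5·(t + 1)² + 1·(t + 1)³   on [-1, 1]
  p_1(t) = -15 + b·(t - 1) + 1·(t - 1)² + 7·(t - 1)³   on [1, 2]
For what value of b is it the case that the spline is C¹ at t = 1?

-10

p_0'(t) = -2 - 10·(t + 1) + 3·(t + 1)², so p_0'(1) = -10. On the right, p_1'(1) = b, so b = -10.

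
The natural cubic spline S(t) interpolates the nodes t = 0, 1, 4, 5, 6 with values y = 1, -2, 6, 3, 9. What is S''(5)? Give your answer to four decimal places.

15.7736

Put σ_i = S'' at the i-th knot. Here h = (1, 3, 1, 1) and Δ = (-3, 8/3, -3, 6), so the interior equations h_(i-1)·σ_(i-1) + 2(h_(i-1)+h_i)·σ_i + h_i·σ_(i+1) = 6(Δ_i − Δ_(i-1)) read
  1·σ_0 + 8·σ_1 + 3·σ_2 = 6(Δ_1 - Δ_0) = 34
  3·σ_1 + 8·σ_2 + 1·σ_3 = 6(Δ_2 - Δ_1) = -34
  1·σ_2 + 4·σ_3 + 1·σ_4 = 6(Δ_3 - Δ_2) = 54
Natural end conditions: σ_0 = σ_4 = 0.
Solving: σ_0 = 0, σ_1 = 406/53, σ_2 = -482/53, σ_3 = 836/53, σ_4 = 0.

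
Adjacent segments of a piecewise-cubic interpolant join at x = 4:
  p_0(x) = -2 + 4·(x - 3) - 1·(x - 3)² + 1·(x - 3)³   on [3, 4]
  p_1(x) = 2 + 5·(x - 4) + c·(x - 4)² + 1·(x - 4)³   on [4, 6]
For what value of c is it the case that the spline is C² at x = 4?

p_0''(x) = -2 + 6·(x - 3), so p_0''(4) = 4. On the right, p_1''(4) = 2c, so c = 2.

2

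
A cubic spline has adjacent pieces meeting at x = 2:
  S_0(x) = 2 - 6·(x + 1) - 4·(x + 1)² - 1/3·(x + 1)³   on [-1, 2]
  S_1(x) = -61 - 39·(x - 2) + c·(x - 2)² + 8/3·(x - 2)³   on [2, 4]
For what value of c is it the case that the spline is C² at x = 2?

-7

S_0''(x) = -8 - 2·(x + 1), so S_0''(2) = -14. On the right, S_1''(2) = 2c, so c = -7.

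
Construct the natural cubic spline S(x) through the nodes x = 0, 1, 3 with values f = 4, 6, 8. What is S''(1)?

-1

Let m_i = S''(x_i). Step sizes h_i = 1, 2; slopes of the chords Δ_i = (y_(i+1) - y_i)/h_i = 2, 1.
  1·m_0 + 6·m_1 + 2·m_2 = 6(Δ_1 - Δ_0) = -6
Natural end conditions: m_0 = m_2 = 0.
Solving the tridiagonal system: m_0 = 0, m_1 = -1, m_2 = 0.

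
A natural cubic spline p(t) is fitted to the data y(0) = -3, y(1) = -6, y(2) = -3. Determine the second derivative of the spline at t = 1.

9

Let m_i = p''(x_i). Step sizes h_i = 1, 1; slopes of the chords Δ_i = (y_(i+1) - y_i)/h_i = -3, 3.
  1·m_0 + 4·m_1 + 1·m_2 = 6(Δ_1 - Δ_0) = 36
Natural end conditions: m_0 = m_2 = 0.
Forward elimination and back-substitution give m_0 = 0, m_1 = 9, m_2 = 0.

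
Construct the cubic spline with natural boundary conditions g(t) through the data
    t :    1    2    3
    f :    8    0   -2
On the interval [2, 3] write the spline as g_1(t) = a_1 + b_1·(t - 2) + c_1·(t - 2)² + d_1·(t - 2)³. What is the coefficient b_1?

Write M_i for g''(x_i). With h_i = 1, 1 and divided differences Δ_i = -8, -2, the continuity of g' gives the tridiagonal system
  1·M_0 + 4·M_1 + 1·M_2 = 6(Δ_1 - Δ_0) = 36
Natural end conditions: M_0 = M_2 = 0.
Forward elimination and back-substitution give M_0 = 0, M_1 = 9, M_2 = 0.
On [2, 3], with g_1(t) = a_1 + b_1·(t - 2) + c_1·(t - 2)² + d_1·(t - 2)³: c_1 = M_1/2 = 9/2, d_1 = (M_2 - M_1)/(6h_1) = -3/2, b_1 = Δ_1 - h_1(2M_1 + M_2)/6 = -5.

-5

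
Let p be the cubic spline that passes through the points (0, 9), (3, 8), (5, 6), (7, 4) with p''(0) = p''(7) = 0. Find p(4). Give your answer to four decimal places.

Put m_i = p'' at the i-th knot. Here h = (3, 2, 2) and Δ = (-1/3, -1, -1), so the interior equations h_(i-1)·m_(i-1) + 2(h_(i-1)+h_i)·m_i + h_i·m_(i+1) = 6(Δ_i − Δ_(i-1)) read
  3·m_0 + 10·m_1 + 2·m_2 = 6(Δ_1 - Δ_0) = -4
  2·m_1 + 8·m_2 + 2·m_3 = 6(Δ_2 - Δ_1) = 0
Natural end conditions: m_0 = m_3 = 0.
Forward elimination and back-substitution give m_0 = 0, m_1 = -8/19, m_2 = 2/19, m_3 = 0.
On [3, 5], p(x) = 8 - 43/57·(x - 3) - 4/19·(x - 3)² + 5/114·(x - 3)³.
With (x - 3) = 1: p(4) = 269/38.

7.0789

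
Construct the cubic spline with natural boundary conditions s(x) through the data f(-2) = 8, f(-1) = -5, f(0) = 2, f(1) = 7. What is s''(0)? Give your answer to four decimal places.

-11.2000

With M_i denoting the second derivative at x_i, h_i = 1, 1, 1, and Δ_i = (y_(i+1) − y_i)/h_i = -13, 7, 5:
  1·M_0 + 4·M_1 + 1·M_2 = 6(Δ_1 - Δ_0) = 120
  1·M_1 + 4·M_2 + 1·M_3 = 6(Δ_2 - Δ_1) = -12
Natural end conditions: M_0 = M_3 = 0.
Solving the tridiagonal system: M_0 = 0, M_1 = 164/5, M_2 = -56/5, M_3 = 0.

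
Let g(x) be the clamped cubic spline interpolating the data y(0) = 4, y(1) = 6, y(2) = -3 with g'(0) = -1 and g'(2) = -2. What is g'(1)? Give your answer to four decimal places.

-4.5000

With σ_i denoting the second derivative at x_i, h_i = 1, 1, and Δ_i = (y_(i+1) − y_i)/h_i = 2, -9:
  1·σ_0 + 4·σ_1 + 1·σ_2 = 6(Δ_1 - Δ_0) = -66
Clamped end conditions give two more equations: 2h_0·σ_0 + h_0·σ_1 = 6(Δ_0 - g'(0)) = 18 and h_1·σ_1 + 2h_1·σ_2 = 6(g'(2) - Δ_1) = 42.
Solving: σ_0 = 25, σ_1 = -32, σ_2 = 37.
On [1, 2], g'(x) = b_1 + 2c_1·(x - 1) + 3d_1·(x - 1)² with b_1 = Δ_1 - h_1(2σ_1 + σ_2)/6 = -9/2, c_1 = σ_1/2 = -16, d_1 = (σ_2 - σ_1)/(6h_1) = 23/2. So g'(1) = -9/2.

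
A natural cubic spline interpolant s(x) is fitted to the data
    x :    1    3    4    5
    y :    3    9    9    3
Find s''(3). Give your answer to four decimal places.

Put m_i = s'' at the i-th knot. Here h = (2, 1, 1) and Δ = (3, 0, -6), so the interior equations h_(i-1)·m_(i-1) + 2(h_(i-1)+h_i)·m_i + h_i·m_(i+1) = 6(Δ_i − Δ_(i-1)) read
  2·m_0 + 6·m_1 + 1·m_2 = 6(Δ_1 - Δ_0) = -18
  1·m_1 + 4·m_2 + 1·m_3 = 6(Δ_2 - Δ_1) = -36
Natural end conditions: m_0 = m_3 = 0.
Solving the tridiagonal system: m_0 = 0, m_1 = -36/23, m_2 = -198/23, m_3 = 0.

-1.5652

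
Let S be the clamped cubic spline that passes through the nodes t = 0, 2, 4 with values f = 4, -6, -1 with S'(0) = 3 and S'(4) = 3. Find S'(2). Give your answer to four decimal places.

Let σ_i = S''(x_i). Step sizes h_i = 2, 2; slopes of the chords Δ_i = (y_(i+1) - y_i)/h_i = -5, 5/2.
  2·σ_0 + 8·σ_1 + 2·σ_2 = 6(Δ_1 - Δ_0) = 45
Clamped end conditions give two more equations: 2h_0·σ_0 + h_0·σ_1 = 6(Δ_0 - S'(0)) = -48 and h_1·σ_1 + 2h_1·σ_2 = 6(S'(4) - Δ_1) = 3.
Solving the tridiagonal system: σ_0 = -141/8, σ_1 = 45/4, σ_2 = -39/8.
On [2, 4], S'(t) = b_1 + 2c_1·(t - 2) + 3d_1·(t - 2)² with b_1 = Δ_1 - h_1(2σ_1 + σ_2)/6 = -27/8, c_1 = σ_1/2 = 45/8, d_1 = (σ_2 - σ_1)/(6h_1) = -43/32. So S'(2) = -27/8.

-3.3750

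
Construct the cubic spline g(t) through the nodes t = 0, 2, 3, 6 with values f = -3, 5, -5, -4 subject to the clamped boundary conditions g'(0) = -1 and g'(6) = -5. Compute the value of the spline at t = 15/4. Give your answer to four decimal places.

-7.7868

Put σ_i = g'' at the i-th knot. Here h = (2, 1, 3) and Δ = (4, -10, 1/3), so the interior equations h_(i-1)·σ_(i-1) + 2(h_(i-1)+h_i)·σ_i + h_i·σ_(i+1) = 6(Δ_i − Δ_(i-1)) read
  2·σ_0 + 6·σ_1 + 1·σ_2 = 6(Δ_1 - Δ_0) = -84
  1·σ_1 + 8·σ_2 + 3·σ_3 = 6(Δ_2 - Δ_1) = 62
Clamped end conditions give two more equations: 2h_0·σ_0 + h_0·σ_1 = 6(Δ_0 - g'(0)) = 30 and h_2·σ_2 + 2h_2·σ_3 = 6(g'(6) - Δ_2) = -32.
Solving: σ_0 = 398/21, σ_1 = -481/21, σ_2 = 326/21, σ_3 = -275/21.
On [3, 6], g(t) = -5 - 121/14·(t - 3) + 163/21·(t - 3)² - 601/378·(t - 3)³.
With (t - 3) = 3/4: g(15/4) = -6977/896.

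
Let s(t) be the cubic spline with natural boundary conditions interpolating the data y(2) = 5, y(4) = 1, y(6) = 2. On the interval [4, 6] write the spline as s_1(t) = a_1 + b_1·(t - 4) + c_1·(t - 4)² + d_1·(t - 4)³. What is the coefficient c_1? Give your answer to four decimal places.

0.9375

Let σ_i = s''(x_i). Step sizes h_i = 2, 2; slopes of the chords Δ_i = (y_(i+1) - y_i)/h_i = -2, 1/2.
  2·σ_0 + 8·σ_1 + 2·σ_2 = 6(Δ_1 - Δ_0) = 15
Natural end conditions: σ_0 = σ_2 = 0.
Forward elimination and back-substitution give σ_0 = 0, σ_1 = 15/8, σ_2 = 0.
On [4, 6], with s_1(t) = a_1 + b_1·(t - 4) + c_1·(t - 4)² + d_1·(t - 4)³: c_1 = σ_1/2 = 15/16, d_1 = (σ_2 - σ_1)/(6h_1) = -5/32, b_1 = Δ_1 - h_1(2σ_1 + σ_2)/6 = -3/4.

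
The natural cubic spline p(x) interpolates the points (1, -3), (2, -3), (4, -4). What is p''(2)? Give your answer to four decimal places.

Put m_i = p'' at the i-th knot. Here h = (1, 2) and Δ = (0, -1/2), so the interior equations h_(i-1)·m_(i-1) + 2(h_(i-1)+h_i)·m_i + h_i·m_(i+1) = 6(Δ_i − Δ_(i-1)) read
  1·m_0 + 6·m_1 + 2·m_2 = 6(Δ_1 - Δ_0) = -3
Natural end conditions: m_0 = m_2 = 0.
Solving the tridiagonal system: m_0 = 0, m_1 = -1/2, m_2 = 0.

-0.5000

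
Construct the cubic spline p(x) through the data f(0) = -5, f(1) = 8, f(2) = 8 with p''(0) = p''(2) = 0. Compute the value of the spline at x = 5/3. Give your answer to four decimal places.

8.9630

With σ_i denoting the second derivative at x_i, h_i = 1, 1, and Δ_i = (y_(i+1) − y_i)/h_i = 13, 0:
  1·σ_0 + 4·σ_1 + 1·σ_2 = 6(Δ_1 - Δ_0) = -78
Natural end conditions: σ_0 = σ_2 = 0.
Solving the tridiagonal system: σ_0 = 0, σ_1 = -39/2, σ_2 = 0.
On [1, 2], p(x) = 8 + 13/2·(x - 1) - 39/4·(x - 1)² + 13/4·(x - 1)³.
With (x - 1) = 2/3: p(5/3) = 242/27.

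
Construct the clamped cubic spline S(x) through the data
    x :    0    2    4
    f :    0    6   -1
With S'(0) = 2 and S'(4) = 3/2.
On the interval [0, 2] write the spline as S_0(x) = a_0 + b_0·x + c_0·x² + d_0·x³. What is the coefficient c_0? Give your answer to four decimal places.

Let σ_i = S''(x_i). Step sizes h_i = 2, 2; slopes of the chords Δ_i = (y_(i+1) - y_i)/h_i = 3, -7/2.
  2·σ_0 + 8·σ_1 + 2·σ_2 = 6(Δ_1 - Δ_0) = -39
Clamped end conditions give two more equations: 2h_0·σ_0 + h_0·σ_1 = 6(Δ_0 - S'(0)) = 6 and h_1·σ_1 + 2h_1·σ_2 = 6(S'(4) - Δ_1) = 30.
Solving: σ_0 = 25/4, σ_1 = -19/2, σ_2 = 49/4.
On [0, 2], with S_0(x) = a_0 + b_0·x + c_0·x² + d_0·x³: c_0 = σ_0/2 = 25/8, d_0 = (σ_1 - σ_0)/(6h_0) = -21/16, b_0 = Δ_0 - h_0(2σ_0 + σ_1)/6 = 2.

3.1250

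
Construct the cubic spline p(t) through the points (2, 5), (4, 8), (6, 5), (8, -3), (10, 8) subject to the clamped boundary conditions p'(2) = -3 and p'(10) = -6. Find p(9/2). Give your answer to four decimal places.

Put σ_i = p'' at the i-th knot. Here h = (2, 2, 2, 2) and Δ = (3/2, -3/2, -4, 11/2), so the interior equations h_(i-1)·σ_(i-1) + 2(h_(i-1)+h_i)·σ_i + h_i·σ_(i+1) = 6(Δ_i − Δ_(i-1)) read
  2·σ_0 + 8·σ_1 + 2·σ_2 = 6(Δ_1 - Δ_0) = -18
  2·σ_1 + 8·σ_2 + 2·σ_3 = 6(Δ_2 - Δ_1) = -15
  2·σ_2 + 8·σ_3 + 2·σ_4 = 6(Δ_3 - Δ_2) = 57
Clamped end conditions give two more equations: 2h_0·σ_0 + h_0·σ_1 = 6(Δ_0 - p'(2)) = 27 and h_3·σ_3 + 2h_3·σ_4 = 6(p'(10) - Δ_3) = -69.
Solving the tridiagonal system: σ_0 = 933/112, σ_1 = -177/56, σ_2 = -75/16, σ_3 = 807/56, σ_4 = -2739/112.
On [4, 6], p(t) = 8 + 243/112·(t - 4) - 177/112·(t - 4)² - 57/448·(t - 4)³.
With (t - 4) = 1/2: p(9/2) = 4441/512.

8.6738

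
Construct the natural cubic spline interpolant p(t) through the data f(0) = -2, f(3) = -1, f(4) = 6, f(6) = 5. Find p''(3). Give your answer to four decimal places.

6.0638

Put σ_i = p'' at the i-th knot. Here h = (3, 1, 2) and Δ = (1/3, 7, -1/2), so the interior equations h_(i-1)·σ_(i-1) + 2(h_(i-1)+h_i)·σ_i + h_i·σ_(i+1) = 6(Δ_i − Δ_(i-1)) read
  3·σ_0 + 8·σ_1 + 1·σ_2 = 6(Δ_1 - Δ_0) = 40
  1·σ_1 + 6·σ_2 + 2·σ_3 = 6(Δ_2 - Δ_1) = -45
Natural end conditions: σ_0 = σ_3 = 0.
Hence σ_0 = 0, σ_1 = 285/47, σ_2 = -400/47, σ_3 = 0.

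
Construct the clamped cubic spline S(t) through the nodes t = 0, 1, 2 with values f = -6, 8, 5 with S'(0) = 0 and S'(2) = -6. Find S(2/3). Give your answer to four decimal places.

Write M_i for S''(x_i). With h_i = 1, 1 and divided differences Δ_i = 14, -3, the continuity of S' gives the tridiagonal system
  1·M_0 + 4·M_1 + 1·M_2 = 6(Δ_1 - Δ_0) = -102
Clamped end conditions give two more equations: 2h_0·M_0 + h_0·M_1 = 6(Δ_0 - S'(0)) = 84 and h_1·M_1 + 2h_1·M_2 = 6(S'(2) - Δ_1) = -18.
Hence M_0 = 129/2, M_1 = -45, M_2 = 27/2.
On [0, 1], S(t) = -6 + 0·t + 129/4·t² - 73/4·t³.
With t = 2/3: S(2/3) = 79/27.

2.9259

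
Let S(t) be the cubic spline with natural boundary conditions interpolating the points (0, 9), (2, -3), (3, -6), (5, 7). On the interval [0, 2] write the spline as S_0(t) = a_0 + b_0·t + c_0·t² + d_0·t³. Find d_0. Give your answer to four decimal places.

0.1214

Write M_i for S''(x_i). With h_i = 2, 1, 2 and divided differences Δ_i = -6, -3, 13/2, the continuity of S' gives the tridiagonal system
  2·M_0 + 6·M_1 + 1·M_2 = 6(Δ_1 - Δ_0) = 18
  1·M_1 + 6·M_2 + 2·M_3 = 6(Δ_2 - Δ_1) = 57
Natural end conditions: M_0 = M_3 = 0.
Solving the tridiagonal system: M_0 = 0, M_1 = 51/35, M_2 = 324/35, M_3 = 0.
On [0, 2], with S_0(t) = a_0 + b_0·t + c_0·t² + d_0·t³: c_0 = M_0/2 = 0, d_0 = (M_1 - M_0)/(6h_0) = 17/140, b_0 = Δ_0 - h_0(2M_0 + M_1)/6 = -227/35.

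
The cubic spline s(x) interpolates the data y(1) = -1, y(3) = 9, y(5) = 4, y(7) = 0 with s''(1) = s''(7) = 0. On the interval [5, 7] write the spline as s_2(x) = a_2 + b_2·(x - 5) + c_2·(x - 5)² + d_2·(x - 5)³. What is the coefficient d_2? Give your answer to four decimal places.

-0.1583

With M_i denoting the second derivative at x_i, h_i = 2, 2, 2, and Δ_i = (y_(i+1) − y_i)/h_i = 5, -5/2, -2:
  2·M_0 + 8·M_1 + 2·M_2 = 6(Δ_1 - Δ_0) = -45
  2·M_1 + 8·M_2 + 2·M_3 = 6(Δ_2 - Δ_1) = 3
Natural end conditions: M_0 = M_3 = 0.
Hence M_0 = 0, M_1 = -61/10, M_2 = 19/10, M_3 = 0.
On [5, 7], with s_2(x) = a_2 + b_2·(x - 5) + c_2·(x - 5)² + d_2·(x - 5)³: c_2 = M_2/2 = 19/20, d_2 = (M_3 - M_2)/(6h_2) = -19/120, b_2 = Δ_2 - h_2(2M_2 + M_3)/6 = -49/15.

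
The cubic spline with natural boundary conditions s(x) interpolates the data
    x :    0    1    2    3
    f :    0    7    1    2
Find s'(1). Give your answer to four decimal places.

-0.8667

Write m_i for s''(x_i). With h_i = 1, 1, 1 and divided differences Δ_i = 7, -6, 1, the continuity of s' gives the tridiagonal system
  1·m_0 + 4·m_1 + 1·m_2 = 6(Δ_1 - Δ_0) = -78
  1·m_1 + 4·m_2 + 1·m_3 = 6(Δ_2 - Δ_1) = 42
Natural end conditions: m_0 = m_3 = 0.
Forward elimination and back-substitution give m_0 = 0, m_1 = -118/5, m_2 = 82/5, m_3 = 0.
On [1, 2], s'(x) = b_1 + 2c_1·(x - 1) + 3d_1·(x - 1)² with b_1 = Δ_1 - h_1(2m_1 + m_2)/6 = -13/15, c_1 = m_1/2 = -59/5, d_1 = (m_2 - m_1)/(6h_1) = 20/3. So s'(1) = -13/15.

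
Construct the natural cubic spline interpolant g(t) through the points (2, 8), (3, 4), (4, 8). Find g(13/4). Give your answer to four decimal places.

Put M_i = g'' at the i-th knot. Here h = (1, 1) and Δ = (-4, 4), so the interior equations h_(i-1)·M_(i-1) + 2(h_(i-1)+h_i)·M_i + h_i·M_(i+1) = 6(Δ_i − Δ_(i-1)) read
  1·M_0 + 4·M_1 + 1·M_2 = 6(Δ_1 - Δ_0) = 48
Natural end conditions: M_0 = M_2 = 0.
Solving the tridiagonal system: M_0 = 0, M_1 = 12, M_2 = 0.
On [3, 4], g(t) = 4 + 0·(t - 3) + 6·(t - 3)² - 2·(t - 3)³.
With (t - 3) = 1/4: g(13/4) = 139/32.

4.3438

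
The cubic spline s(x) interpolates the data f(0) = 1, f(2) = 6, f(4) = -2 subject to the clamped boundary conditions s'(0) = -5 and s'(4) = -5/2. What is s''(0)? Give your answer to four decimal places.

Write M_i for s''(x_i). With h_i = 2, 2 and divided differences Δ_i = 5/2, -4, the continuity of s' gives the tridiagonal system
  2·M_0 + 8·M_1 + 2·M_2 = 6(Δ_1 - Δ_0) = -39
Clamped end conditions give two more equations: 2h_0·M_0 + h_0·M_1 = 6(Δ_0 - s'(0)) = 45 and h_1·M_1 + 2h_1·M_2 = 6(s'(4) - Δ_1) = 9.
Hence M_0 = 67/4, M_1 = -11, M_2 = 31/4.

16.7500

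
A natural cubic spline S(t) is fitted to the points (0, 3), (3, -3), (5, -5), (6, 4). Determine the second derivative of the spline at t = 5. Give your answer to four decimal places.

With M_i denoting the second derivative at x_i, h_i = 3, 2, 1, and Δ_i = (y_(i+1) − y_i)/h_i = -2, -1, 9:
  3·M_0 + 10·M_1 + 2·M_2 = 6(Δ_1 - Δ_0) = 6
  2·M_1 + 6·M_2 + 1·M_3 = 6(Δ_2 - Δ_1) = 60
Natural end conditions: M_0 = M_3 = 0.
Solving: M_0 = 0, M_1 = -3/2, M_2 = 21/2, M_3 = 0.

10.5000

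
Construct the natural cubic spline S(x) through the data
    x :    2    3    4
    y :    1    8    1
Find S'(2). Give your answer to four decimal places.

Put M_i = S'' at the i-th knot. Here h = (1, 1) and Δ = (7, -7), so the interior equations h_(i-1)·M_(i-1) + 2(h_(i-1)+h_i)·M_i + h_i·M_(i+1) = 6(Δ_i − Δ_(i-1)) read
  1·M_0 + 4·M_1 + 1·M_2 = 6(Δ_1 - Δ_0) = -84
Natural end conditions: M_0 = M_2 = 0.
Hence M_0 = 0, M_1 = -21, M_2 = 0.
On [2, 3], S'(x) = b_0 + 2c_0·(x - 2) + 3d_0·(x - 2)² with b_0 = Δ_0 - h_0(2M_0 + M_1)/6 = 21/2, c_0 = M_0/2 = 0, d_0 = (M_1 - M_0)/(6h_0) = -7/2. So S'(2) = 21/2.

10.5000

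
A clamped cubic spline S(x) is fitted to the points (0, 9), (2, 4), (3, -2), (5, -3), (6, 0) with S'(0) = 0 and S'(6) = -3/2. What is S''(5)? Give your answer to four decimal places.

4.6129

Put m_i = S'' at the i-th knot. Here h = (2, 1, 2, 1) and Δ = (-5/2, -6, -1/2, 3), so the interior equations h_(i-1)·m_(i-1) + 2(h_(i-1)+h_i)·m_i + h_i·m_(i+1) = 6(Δ_i − Δ_(i-1)) read
  2·m_0 + 6·m_1 + 1·m_2 = 6(Δ_1 - Δ_0) = -21
  1·m_1 + 6·m_2 + 2·m_3 = 6(Δ_2 - Δ_1) = 33
  2·m_2 + 6·m_3 + 1·m_4 = 6(Δ_3 - Δ_2) = 21
Clamped end conditions give two more equations: 2h_0·m_0 + h_0·m_1 = 6(Δ_0 - S'(0)) = -15 and h_3·m_3 + 2h_3·m_4 = 6(S'(6) - Δ_3) = -27.
Forward elimination and back-substitution give m_0 = -241/124, m_1 = -112/31, m_2 = 283/62, m_3 = 143/31, m_4 = -490/31.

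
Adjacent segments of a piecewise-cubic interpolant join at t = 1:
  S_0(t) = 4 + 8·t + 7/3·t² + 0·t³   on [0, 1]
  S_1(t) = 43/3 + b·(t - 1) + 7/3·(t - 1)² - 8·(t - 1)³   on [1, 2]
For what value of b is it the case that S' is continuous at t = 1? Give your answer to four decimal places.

12.6667

S_0'(t) = 8 + 14/3·t + 0·t², so S_0'(1) = 38/3. On the right, S_1'(1) = b, so b = 38/3.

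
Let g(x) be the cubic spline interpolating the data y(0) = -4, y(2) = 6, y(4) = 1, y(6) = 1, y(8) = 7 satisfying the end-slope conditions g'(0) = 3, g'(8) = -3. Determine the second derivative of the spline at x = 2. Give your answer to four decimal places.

-8.0893

With σ_i denoting the second derivative at x_i, h_i = 2, 2, 2, 2, and Δ_i = (y_(i+1) − y_i)/h_i = 5, -5/2, 0, 3:
  2·σ_0 + 8·σ_1 + 2·σ_2 = 6(Δ_1 - Δ_0) = -45
  2·σ_1 + 8·σ_2 + 2·σ_3 = 6(Δ_2 - Δ_1) = 15
  2·σ_2 + 8·σ_3 + 2·σ_4 = 6(Δ_3 - Δ_2) = 18
Clamped end conditions give two more equations: 2h_0·σ_0 + h_0·σ_1 = 6(Δ_0 - g'(0)) = 12 and h_3·σ_3 + 2h_3·σ_4 = 6(g'(8) - Δ_3) = -36.
Solving: σ_0 = 789/112, σ_1 = -453/56, σ_2 = 45/16, σ_3 = 243/56, σ_4 = -1251/112.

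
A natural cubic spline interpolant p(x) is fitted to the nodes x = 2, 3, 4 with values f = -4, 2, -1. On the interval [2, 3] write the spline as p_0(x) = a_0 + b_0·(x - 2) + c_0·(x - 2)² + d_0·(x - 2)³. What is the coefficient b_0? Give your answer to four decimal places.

8.2500

Put σ_i = p'' at the i-th knot. Here h = (1, 1) and Δ = (6, -3), so the interior equations h_(i-1)·σ_(i-1) + 2(h_(i-1)+h_i)·σ_i + h_i·σ_(i+1) = 6(Δ_i − Δ_(i-1)) read
  1·σ_0 + 4·σ_1 + 1·σ_2 = 6(Δ_1 - Δ_0) = -54
Natural end conditions: σ_0 = σ_2 = 0.
Solving: σ_0 = 0, σ_1 = -27/2, σ_2 = 0.
On [2, 3], with p_0(x) = a_0 + b_0·(x - 2) + c_0·(x - 2)² + d_0·(x - 2)³: c_0 = σ_0/2 = 0, d_0 = (σ_1 - σ_0)/(6h_0) = -9/4, b_0 = Δ_0 - h_0(2σ_0 + σ_1)/6 = 33/4.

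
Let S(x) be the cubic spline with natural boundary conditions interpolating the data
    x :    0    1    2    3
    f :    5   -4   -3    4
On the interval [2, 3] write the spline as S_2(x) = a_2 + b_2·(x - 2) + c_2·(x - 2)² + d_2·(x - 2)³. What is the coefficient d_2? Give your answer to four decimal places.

With σ_i denoting the second derivative at x_i, h_i = 1, 1, 1, and Δ_i = (y_(i+1) − y_i)/h_i = -9, 1, 7:
  1·σ_0 + 4·σ_1 + 1·σ_2 = 6(Δ_1 - Δ_0) = 60
  1·σ_1 + 4·σ_2 + 1·σ_3 = 6(Δ_2 - Δ_1) = 36
Natural end conditions: σ_0 = σ_3 = 0.
Forward elimination and back-substitution give σ_0 = 0, σ_1 = 68/5, σ_2 = 28/5, σ_3 = 0.
On [2, 3], with S_2(x) = a_2 + b_2·(x - 2) + c_2·(x - 2)² + d_2·(x - 2)³: c_2 = σ_2/2 = 14/5, d_2 = (σ_3 - σ_2)/(6h_2) = -14/15, b_2 = Δ_2 - h_2(2σ_2 + σ_3)/6 = 77/15.

-0.9333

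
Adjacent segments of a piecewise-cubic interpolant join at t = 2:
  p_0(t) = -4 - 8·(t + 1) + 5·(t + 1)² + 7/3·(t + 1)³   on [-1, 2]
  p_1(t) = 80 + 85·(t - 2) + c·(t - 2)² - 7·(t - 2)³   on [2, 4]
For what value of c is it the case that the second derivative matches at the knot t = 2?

26

p_0''(t) = 10 + 14·(t + 1), so p_0''(2) = 52. On the right, p_1''(2) = 2c, so c = 26.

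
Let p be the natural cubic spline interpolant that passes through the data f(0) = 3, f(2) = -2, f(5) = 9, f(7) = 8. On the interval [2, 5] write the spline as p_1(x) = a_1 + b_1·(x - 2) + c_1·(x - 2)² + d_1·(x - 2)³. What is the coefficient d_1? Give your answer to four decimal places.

-0.4921

With M_i denoting the second derivative at x_i, h_i = 2, 3, 2, and Δ_i = (y_(i+1) − y_i)/h_i = -5/2, 11/3, -1/2:
  2·M_0 + 10·M_1 + 3·M_2 = 6(Δ_1 - Δ_0) = 37
  3·M_1 + 10·M_2 + 2·M_3 = 6(Δ_2 - Δ_1) = -25
Natural end conditions: M_0 = M_3 = 0.
Solving: M_0 = 0, M_1 = 445/91, M_2 = -361/91, M_3 = 0.
On [2, 5], with p_1(x) = a_1 + b_1·(x - 2) + c_1·(x - 2)² + d_1·(x - 2)³: c_1 = M_1/2 = 445/182, d_1 = (M_2 - M_1)/(6h_1) = -31/63, b_1 = Δ_1 - h_1(2M_1 + M_2)/6 = 415/546.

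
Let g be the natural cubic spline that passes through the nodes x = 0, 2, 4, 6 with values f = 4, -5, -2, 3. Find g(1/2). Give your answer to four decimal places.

1.0313

Let σ_i = g''(x_i). Step sizes h_i = 2, 2, 2; slopes of the chords Δ_i = (y_(i+1) - y_i)/h_i = -9/2, 3/2, 5/2.
  2·σ_0 + 8·σ_1 + 2·σ_2 = 6(Δ_1 - Δ_0) = 36
  2·σ_1 + 8·σ_2 + 2·σ_3 = 6(Δ_2 - Δ_1) = 6
Natural end conditions: σ_0 = σ_3 = 0.
Solving: σ_0 = 0, σ_1 = 23/5, σ_2 = -2/5, σ_3 = 0.
On [0, 2], g(x) = 4 - 181/30·x + 0·x² + 23/60·x³.
With x = 1/2: g(1/2) = 33/32.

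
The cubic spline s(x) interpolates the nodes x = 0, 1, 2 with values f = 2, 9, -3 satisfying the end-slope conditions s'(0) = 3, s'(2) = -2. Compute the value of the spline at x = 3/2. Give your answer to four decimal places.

With σ_i denoting the second derivative at x_i, h_i = 1, 1, and Δ_i = (y_(i+1) − y_i)/h_i = 7, -12:
  1·σ_0 + 4·σ_1 + 1·σ_2 = 6(Δ_1 - Δ_0) = -114
Clamped end conditions give two more equations: 2h_0·σ_0 + h_0·σ_1 = 6(Δ_0 - s'(0)) = 24 and h_1·σ_1 + 2h_1·σ_2 = 6(s'(2) - Δ_1) = 60.
Solving: σ_0 = 38, σ_1 = -52, σ_2 = 56.
On [1, 2], s(x) = 9 - 4·(x - 1) - 26·(x - 1)² + 18·(x - 1)³.
With (x - 1) = 1/2: s(3/2) = 11/4.

2.7500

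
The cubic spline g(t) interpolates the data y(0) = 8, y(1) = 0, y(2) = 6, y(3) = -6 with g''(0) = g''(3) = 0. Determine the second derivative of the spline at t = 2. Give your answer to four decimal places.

-34.4000

Let σ_i = g''(x_i). Step sizes h_i = 1, 1, 1; slopes of the chords Δ_i = (y_(i+1) - y_i)/h_i = -8, 6, -12.
  1·σ_0 + 4·σ_1 + 1·σ_2 = 6(Δ_1 - Δ_0) = 84
  1·σ_1 + 4·σ_2 + 1·σ_3 = 6(Δ_2 - Δ_1) = -108
Natural end conditions: σ_0 = σ_3 = 0.
Solving: σ_0 = 0, σ_1 = 148/5, σ_2 = -172/5, σ_3 = 0.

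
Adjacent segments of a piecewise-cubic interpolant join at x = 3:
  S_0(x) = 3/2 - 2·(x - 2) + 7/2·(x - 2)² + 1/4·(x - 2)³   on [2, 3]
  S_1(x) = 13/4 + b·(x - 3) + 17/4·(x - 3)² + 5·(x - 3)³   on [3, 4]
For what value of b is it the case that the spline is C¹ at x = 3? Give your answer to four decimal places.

5.7500

S_0'(x) = -2 + 7·(x - 2) + 3/4·(x - 2)², so S_0'(3) = 23/4. On the right, S_1'(3) = b, so b = 23/4.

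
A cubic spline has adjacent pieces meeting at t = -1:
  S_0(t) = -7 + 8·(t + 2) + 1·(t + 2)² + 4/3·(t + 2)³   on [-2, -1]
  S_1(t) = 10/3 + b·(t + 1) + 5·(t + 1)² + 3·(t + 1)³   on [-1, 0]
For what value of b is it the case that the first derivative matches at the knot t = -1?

14

S_0'(t) = 8 + 2·(t + 2) + 4·(t + 2)², so S_0'(-1) = 14. On the right, S_1'(-1) = b, so b = 14.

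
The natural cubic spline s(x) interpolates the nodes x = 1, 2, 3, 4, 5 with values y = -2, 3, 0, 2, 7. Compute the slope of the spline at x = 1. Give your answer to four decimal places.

7.4464

Put m_i = s'' at the i-th knot. Here h = (1, 1, 1, 1) and Δ = (5, -3, 2, 5), so the interior equations h_(i-1)·m_(i-1) + 2(h_(i-1)+h_i)·m_i + h_i·m_(i+1) = 6(Δ_i − Δ_(i-1)) read
  1·m_0 + 4·m_1 + 1·m_2 = 6(Δ_1 - Δ_0) = -48
  1·m_1 + 4·m_2 + 1·m_3 = 6(Δ_2 - Δ_1) = 30
  1·m_2 + 4·m_3 + 1·m_4 = 6(Δ_3 - Δ_2) = 18
Natural end conditions: m_0 = m_4 = 0.
Solving the tridiagonal system: m_0 = 0, m_1 = -411/28, m_2 = 75/7, m_3 = 51/28, m_4 = 0.
On [1, 2], s'(x) = b_0 + 2c_0·(x - 1) + 3d_0·(x - 1)² with b_0 = Δ_0 - h_0(2m_0 + m_1)/6 = 417/56, c_0 = m_0/2 = 0, d_0 = (m_1 - m_0)/(6h_0) = -137/56. So s'(1) = 417/56.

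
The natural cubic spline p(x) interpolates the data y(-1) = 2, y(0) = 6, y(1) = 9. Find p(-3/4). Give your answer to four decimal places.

3.0586

Put M_i = p'' at the i-th knot. Here h = (1, 1) and Δ = (4, 3), so the interior equations h_(i-1)·M_(i-1) + 2(h_(i-1)+h_i)·M_i + h_i·M_(i+1) = 6(Δ_i − Δ_(i-1)) read
  1·M_0 + 4·M_1 + 1·M_2 = 6(Δ_1 - Δ_0) = -6
Natural end conditions: M_0 = M_2 = 0.
Solving: M_0 = 0, M_1 = -3/2, M_2 = 0.
On [-1, 0], p(x) = 2 + 17/4·(x + 1) + 0·(x + 1)² - 1/4·(x + 1)³.
With (x + 1) = 1/4: p(-3/4) = 783/256.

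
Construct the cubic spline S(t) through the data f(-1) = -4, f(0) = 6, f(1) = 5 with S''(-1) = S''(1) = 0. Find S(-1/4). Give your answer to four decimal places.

4.4023

Let M_i = S''(x_i). Step sizes h_i = 1, 1; slopes of the chords Δ_i = (y_(i+1) - y_i)/h_i = 10, -1.
  1·M_0 + 4·M_1 + 1·M_2 = 6(Δ_1 - Δ_0) = -66
Natural end conditions: M_0 = M_2 = 0.
Hence M_0 = 0, M_1 = -33/2, M_2 = 0.
On [-1, 0], S(t) = -4 + 51/4·(t + 1) + 0·(t + 1)² - 11/4·(t + 1)³.
With (t + 1) = 3/4: S(-1/4) = 1127/256.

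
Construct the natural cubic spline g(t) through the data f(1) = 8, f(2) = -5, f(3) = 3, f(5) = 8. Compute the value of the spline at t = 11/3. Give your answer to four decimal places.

7.4364

Let m_i = g''(x_i). Step sizes h_i = 1, 1, 2; slopes of the chords Δ_i = (y_(i+1) - y_i)/h_i = -13, 8, 5/2.
  1·m_0 + 4·m_1 + 1·m_2 = 6(Δ_1 - Δ_0) = 126
  1·m_1 + 6·m_2 + 2·m_3 = 6(Δ_2 - Δ_1) = -33
Natural end conditions: m_0 = m_3 = 0.
Solving: m_0 = 0, m_1 = 789/23, m_2 = -258/23, m_3 = 0.
On [3, 5], g(t) = 3 + 459/46·(t - 3) - 129/23·(t - 3)² + 43/46·(t - 3)³.
With (t - 3) = 2/3: g(11/3) = 4618/621.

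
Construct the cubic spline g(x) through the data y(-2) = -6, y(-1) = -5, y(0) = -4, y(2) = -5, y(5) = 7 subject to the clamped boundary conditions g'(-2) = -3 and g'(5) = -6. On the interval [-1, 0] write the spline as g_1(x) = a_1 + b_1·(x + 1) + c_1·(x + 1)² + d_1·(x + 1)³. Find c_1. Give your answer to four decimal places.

Write M_i for g''(x_i). With h_i = 1, 1, 2, 3 and divided differences Δ_i = 1, 1, -1/2, 4, the continuity of g' gives the tridiagonal system
  1·M_0 + 4·M_1 + 1·M_2 = 6(Δ_1 - Δ_0) = 0
  1·M_1 + 6·M_2 + 2·M_3 = 6(Δ_2 - Δ_1) = -9
  2·M_2 + 10·M_3 + 3·M_4 = 6(Δ_3 - Δ_2) = 27
Clamped end conditions give two more equations: 2h_0·M_0 + h_0·M_1 = 6(Δ_0 - g'(-2)) = 24 and h_3·M_3 + 2h_3·M_4 = 6(g'(5) - Δ_3) = -60.
Solving: M_0 = 2745/208, M_1 = -249/104, M_2 = -753/208, M_3 = 393/52, M_4 = -1433/104.
On [-1, 0], with g_1(x) = a_1 + b_1·(x + 1) + c_1·(x + 1)² + d_1·(x + 1)³: c_1 = M_1/2 = -249/208, d_1 = (M_2 - M_1)/(6h_1) = -85/416, b_1 = Δ_1 - h_1(2M_1 + M_2)/6 = 999/416.

-1.1971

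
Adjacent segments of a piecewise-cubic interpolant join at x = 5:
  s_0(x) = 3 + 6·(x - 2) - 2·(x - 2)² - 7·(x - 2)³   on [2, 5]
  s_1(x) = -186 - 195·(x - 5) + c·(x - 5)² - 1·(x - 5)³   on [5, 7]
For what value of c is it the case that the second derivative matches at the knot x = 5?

-65

s_0''(x) = -4 - 42·(x - 2), so s_0''(5) = -130. On the right, s_1''(5) = 2c, so c = -65.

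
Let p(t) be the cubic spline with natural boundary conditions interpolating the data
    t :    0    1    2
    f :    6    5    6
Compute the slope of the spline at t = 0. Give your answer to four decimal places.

Put M_i = p'' at the i-th knot. Here h = (1, 1) and Δ = (-1, 1), so the interior equations h_(i-1)·M_(i-1) + 2(h_(i-1)+h_i)·M_i + h_i·M_(i+1) = 6(Δ_i − Δ_(i-1)) read
  1·M_0 + 4·M_1 + 1·M_2 = 6(Δ_1 - Δ_0) = 12
Natural end conditions: M_0 = M_2 = 0.
Hence M_0 = 0, M_1 = 3, M_2 = 0.
On [0, 1], p'(t) = b_0 + 2c_0·t + 3d_0·t² with b_0 = Δ_0 - h_0(2M_0 + M_1)/6 = -3/2, c_0 = M_0/2 = 0, d_0 = (M_1 - M_0)/(6h_0) = 1/2. So p'(0) = -3/2.

-1.5000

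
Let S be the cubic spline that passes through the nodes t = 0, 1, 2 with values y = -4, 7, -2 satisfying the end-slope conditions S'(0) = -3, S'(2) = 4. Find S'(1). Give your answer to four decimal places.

Let m_i = S''(x_i). Step sizes h_i = 1, 1; slopes of the chords Δ_i = (y_(i+1) - y_i)/h_i = 11, -9.
  1·m_0 + 4·m_1 + 1·m_2 = 6(Δ_1 - Δ_0) = -120
Clamped end conditions give two more equations: 2h_0·m_0 + h_0·m_1 = 6(Δ_0 - S'(0)) = 84 and h_1·m_1 + 2h_1·m_2 = 6(S'(2) - Δ_1) = 78.
Solving the tridiagonal system: m_0 = 151/2, m_1 = -67, m_2 = 145/2.
On [1, 2], S'(t) = b_1 + 2c_1·(t - 1) + 3d_1·(t - 1)² with b_1 = Δ_1 - h_1(2m_1 + m_2)/6 = 5/4, c_1 = m_1/2 = -67/2, d_1 = (m_2 - m_1)/(6h_1) = 93/4. So S'(1) = 5/4.

1.2500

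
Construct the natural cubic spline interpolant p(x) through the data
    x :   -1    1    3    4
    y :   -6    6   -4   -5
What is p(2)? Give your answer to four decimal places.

1.6818

Let M_i = p''(x_i). Step sizes h_i = 2, 2, 1; slopes of the chords Δ_i = (y_(i+1) - y_i)/h_i = 6, -5, -1.
  2·M_0 + 8·M_1 + 2·M_2 = 6(Δ_1 - Δ_0) = -66
  2·M_1 + 6·M_2 + 1·M_3 = 6(Δ_2 - Δ_1) = 24
Natural end conditions: M_0 = M_3 = 0.
Solving the tridiagonal system: M_0 = 0, M_1 = -111/11, M_2 = 81/11, M_3 = 0.
On [1, 3], p(x) = 6 - 8/11·(x - 1) - 111/22·(x - 1)² + 16/11·(x - 1)³.
With (x - 1) = 1: p(2) = 37/22.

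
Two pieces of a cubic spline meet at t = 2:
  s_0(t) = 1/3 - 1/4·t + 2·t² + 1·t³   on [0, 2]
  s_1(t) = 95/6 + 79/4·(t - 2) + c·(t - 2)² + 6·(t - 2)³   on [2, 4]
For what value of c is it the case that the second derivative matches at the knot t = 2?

s_0''(t) = 4 + 6·t, so s_0''(2) = 16. On the right, s_1''(2) = 2c, so c = 8.

8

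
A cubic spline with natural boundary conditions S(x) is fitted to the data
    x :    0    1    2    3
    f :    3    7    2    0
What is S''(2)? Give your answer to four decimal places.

8.4000

Put m_i = S'' at the i-th knot. Here h = (1, 1, 1) and Δ = (4, -5, -2), so the interior equations h_(i-1)·m_(i-1) + 2(h_(i-1)+h_i)·m_i + h_i·m_(i+1) = 6(Δ_i − Δ_(i-1)) read
  1·m_0 + 4·m_1 + 1·m_2 = 6(Δ_1 - Δ_0) = -54
  1·m_1 + 4·m_2 + 1·m_3 = 6(Δ_2 - Δ_1) = 18
Natural end conditions: m_0 = m_3 = 0.
Solving: m_0 = 0, m_1 = -78/5, m_2 = 42/5, m_3 = 0.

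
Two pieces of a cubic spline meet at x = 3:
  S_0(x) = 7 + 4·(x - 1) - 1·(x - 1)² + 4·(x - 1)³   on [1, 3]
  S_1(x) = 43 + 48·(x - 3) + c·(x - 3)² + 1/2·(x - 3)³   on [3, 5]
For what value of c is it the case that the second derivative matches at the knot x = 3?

S_0''(x) = -2 + 24·(x - 1), so S_0''(3) = 46. On the right, S_1''(3) = 2c, so c = 23.

23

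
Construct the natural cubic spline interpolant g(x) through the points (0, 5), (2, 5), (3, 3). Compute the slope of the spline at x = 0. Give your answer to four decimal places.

Put M_i = g'' at the i-th knot. Here h = (2, 1) and Δ = (0, -2), so the interior equations h_(i-1)·M_(i-1) + 2(h_(i-1)+h_i)·M_i + h_i·M_(i+1) = 6(Δ_i − Δ_(i-1)) read
  2·M_0 + 6·M_1 + 1·M_2 = 6(Δ_1 - Δ_0) = -12
Natural end conditions: M_0 = M_2 = 0.
Forward elimination and back-substitution give M_0 = 0, M_1 = -2, M_2 = 0.
On [0, 2], g'(x) = b_0 + 2c_0·x + 3d_0·x² with b_0 = Δ_0 - h_0(2M_0 + M_1)/6 = 2/3, c_0 = M_0/2 = 0, d_0 = (M_1 - M_0)/(6h_0) = -1/6. So g'(0) = 2/3.

0.6667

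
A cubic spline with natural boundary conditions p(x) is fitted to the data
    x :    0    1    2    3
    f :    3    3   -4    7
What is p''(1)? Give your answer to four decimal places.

-18.4000

Write M_i for p''(x_i). With h_i = 1, 1, 1 and divided differences Δ_i = 0, -7, 11, the continuity of p' gives the tridiagonal system
  1·M_0 + 4·M_1 + 1·M_2 = 6(Δ_1 - Δ_0) = -42
  1·M_1 + 4·M_2 + 1·M_3 = 6(Δ_2 - Δ_1) = 108
Natural end conditions: M_0 = M_3 = 0.
Solving the tridiagonal system: M_0 = 0, M_1 = -92/5, M_2 = 158/5, M_3 = 0.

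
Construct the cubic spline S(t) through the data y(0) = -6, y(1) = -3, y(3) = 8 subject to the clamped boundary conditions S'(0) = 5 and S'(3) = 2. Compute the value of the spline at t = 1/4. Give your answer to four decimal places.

Put M_i = S'' at the i-th knot. Here h = (1, 2) and Δ = (3, 11/2), so the interior equations h_(i-1)·M_(i-1) + 2(h_(i-1)+h_i)·M_i + h_i·M_(i+1) = 6(Δ_i − Δ_(i-1)) read
  1·M_0 + 6·M_1 + 2·M_2 = 6(Δ_1 - Δ_0) = 15
Clamped end conditions give two more equations: 2h_0·M_0 + h_0·M_1 = 6(Δ_0 - S'(0)) = -12 and h_1·M_1 + 2h_1·M_2 = 6(S'(3) - Δ_1) = -21.
Hence M_0 = -19/2, M_1 = 7, M_2 = -35/4.
On [0, 1], S(t) = -6 + 5·t - 19/4·t² + 11/4·t³.
With t = 1/4: S(1/4) = -1281/256.

-5.0039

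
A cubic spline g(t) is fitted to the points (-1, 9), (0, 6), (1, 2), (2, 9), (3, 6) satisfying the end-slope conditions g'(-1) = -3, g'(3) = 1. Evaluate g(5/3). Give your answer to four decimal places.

7.1190

Put σ_i = g'' at the i-th knot. Here h = (1, 1, 1, 1) and Δ = (-3, -4, 7, -3), so the interior equations h_(i-1)·σ_(i-1) + 2(h_(i-1)+h_i)·σ_i + h_i·σ_(i+1) = 6(Δ_i − Δ_(i-1)) read
  1·σ_0 + 4·σ_1 + 1·σ_2 = 6(Δ_1 - Δ_0) = -6
  1·σ_1 + 4·σ_2 + 1·σ_3 = 6(Δ_2 - Δ_1) = 66
  1·σ_2 + 4·σ_3 + 1·σ_4 = 6(Δ_3 - Δ_2) = -60
Clamped end conditions give two more equations: 2h_0·σ_0 + h_0·σ_1 = 6(Δ_0 - g'(-1)) = 0 and h_3·σ_3 + 2h_3·σ_4 = 6(g'(3) - Δ_3) = 24.
Solving the tridiagonal system: σ_0 = 127/28, σ_1 = -127/14, σ_2 = 103/4, σ_3 = -391/14, σ_4 = 727/28.
On [1, 2], g(t) = 2 + 43/14·(t - 1) + 103/8·(t - 1)² - 501/56·(t - 1)³.
With (t - 1) = 2/3: g(5/3) = 299/42.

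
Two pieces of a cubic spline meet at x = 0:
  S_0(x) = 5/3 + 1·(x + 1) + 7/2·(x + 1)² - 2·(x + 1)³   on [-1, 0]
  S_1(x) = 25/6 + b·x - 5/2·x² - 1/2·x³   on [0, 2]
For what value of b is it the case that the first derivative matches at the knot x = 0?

2

S_0'(x) = 1 + 7·(x + 1) - 6·(x + 1)², so S_0'(0) = 2. On the right, S_1'(0) = b, so b = 2.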